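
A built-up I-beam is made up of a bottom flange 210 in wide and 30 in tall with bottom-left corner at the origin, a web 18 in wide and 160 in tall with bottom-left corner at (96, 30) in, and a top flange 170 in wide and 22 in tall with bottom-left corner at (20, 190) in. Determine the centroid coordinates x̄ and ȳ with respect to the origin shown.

x̄ = 105.00 in, ȳ = 90.02 in

bottom flange: A = 210 × 30 = 6300.00, centroid at (105.00, 15.00).
web: A = 18 × 160 = 2880.00, centroid at (105.00, 110.00).
top flange: A = 170 × 22 = 3740.00, centroid at (105.00, 201.00).
ΣA = 12920.00 in², ΣAx̄ = 1356600.00 in³, ΣAȳ = 1163040.00 in³.
x̄ = 1356600.00/12920.00 = 105.00 in; ȳ = 1163040.00/12920.00 = 90.02 in.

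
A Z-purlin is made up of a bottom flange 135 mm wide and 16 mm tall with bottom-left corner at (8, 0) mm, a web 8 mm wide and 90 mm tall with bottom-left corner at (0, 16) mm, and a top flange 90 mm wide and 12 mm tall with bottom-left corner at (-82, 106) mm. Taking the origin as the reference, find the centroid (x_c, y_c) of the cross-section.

x_c = 31.82 mm, y_c = 46.00 mm

bottom flange: A = 135 × 16 = 2160.00, centroid at (75.50, 8.00).
web: A = 8 × 90 = 720.00, centroid at (4.00, 61.00).
top flange: A = 90 × 12 = 1080.00, centroid at (-37.00, 112.00).
ΣA = 3960.00 mm²
ΣAx_c = (2160.00)(75.50) + (720.00)(4.00) + (1080.00)(-37.00) = 126000.00 mm³
ΣAy_c = (2160.00)(8.00) + (720.00)(61.00) + (1080.00)(112.00) = 182160.00 mm³
x_c = 126000.00 / 3960.00 = 31.82 mm
y_c = 182160.00 / 3960.00 = 46.00 mm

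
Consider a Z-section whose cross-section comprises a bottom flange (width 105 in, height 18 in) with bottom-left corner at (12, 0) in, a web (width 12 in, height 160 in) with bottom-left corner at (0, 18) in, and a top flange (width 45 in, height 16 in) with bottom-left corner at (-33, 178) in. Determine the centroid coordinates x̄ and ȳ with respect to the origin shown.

bottom flange: A = 105 × 18 = 1890.00, centroid at (64.50, 9.00).
web: A = 12 × 160 = 1920.00, centroid at (6.00, 98.00).
top flange: A = 45 × 16 = 720.00, centroid at (-10.50, 186.00).
ΣA = 4530.00 in², ΣAx̄ = 125865.00 in³, ΣAȳ = 339090.00 in³.
x̄ = 125865.00/4530.00 = 27.78 in; ȳ = 339090.00/4530.00 = 74.85 in.

x̄ = 27.78 in, ȳ = 74.85 in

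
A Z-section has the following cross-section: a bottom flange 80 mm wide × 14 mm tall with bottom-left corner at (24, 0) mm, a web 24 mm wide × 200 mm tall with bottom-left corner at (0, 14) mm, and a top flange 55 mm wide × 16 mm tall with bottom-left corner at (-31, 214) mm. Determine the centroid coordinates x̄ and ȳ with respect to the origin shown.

bottom flange: A = 80 × 14 = 1120.00, centroid at (64.00, 7.00).
web: A = 24 × 200 = 4800.00, centroid at (12.00, 114.00).
top flange: A = 55 × 16 = 880.00, centroid at (-3.50, 222.00).
ΣA = 6800.00 mm²
ΣAx̄ = (1120.00)(64.00) + (4800.00)(12.00) + (880.00)(-3.50) = 126200.00 mm³
ΣAȳ = (1120.00)(7.00) + (4800.00)(114.00) + (880.00)(222.00) = 750400.00 mm³
x̄ = 126200.00 / 6800.00 = 18.56 mm
ȳ = 750400.00 / 6800.00 = 110.35 mm

x̄ = 18.56 mm, ȳ = 110.35 mm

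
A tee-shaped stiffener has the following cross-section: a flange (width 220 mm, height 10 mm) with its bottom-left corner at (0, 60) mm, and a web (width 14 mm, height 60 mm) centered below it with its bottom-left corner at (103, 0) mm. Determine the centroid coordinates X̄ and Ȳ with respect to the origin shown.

Part | A | x̄ᵢ | ȳᵢ | A·x̄ᵢ | A·ȳᵢ
web | 840.00 | 110.00 | 30.00 | 92400.00 | 25200.00
flange | 2200.00 | 110.00 | 65.00 | 242000.00 | 143000.00
Σ | 3040.00 |  |  | 334400.00 | 168200.00
X̄ = 334400.00 / 3040.00 = 110.00 mm
Ȳ = 168200.00 / 3040.00 = 55.33 mm

X̄ = 110.00 mm, Ȳ = 55.33 mm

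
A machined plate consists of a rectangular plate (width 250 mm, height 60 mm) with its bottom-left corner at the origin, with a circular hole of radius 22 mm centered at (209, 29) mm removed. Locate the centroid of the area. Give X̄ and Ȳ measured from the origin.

X̄ = 115.52 mm, Ȳ = 30.11 mm

Part | A | x̄ᵢ | ȳᵢ | A·x̄ᵢ | A·ȳᵢ
plate | 15000.00 | 125.00 | 30.00 | 1875000.00 | 450000.00
hole | -1520.53 | 209.00 | 29.00 | -317790.95 | -44095.39
Σ | 13479.47 |  |  | 1557209.05 | 405904.61
X̄ = 1557209.05 / 13479.47 = 115.52 mm
Ȳ = 405904.61 / 13479.47 = 30.11 mm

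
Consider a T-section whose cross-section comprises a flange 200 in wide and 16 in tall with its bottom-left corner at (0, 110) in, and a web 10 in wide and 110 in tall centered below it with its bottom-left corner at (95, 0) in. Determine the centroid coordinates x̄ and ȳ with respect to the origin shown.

web: A = 10 × 110 = 1100.00, centroid at (100.00, 55.00).
flange: A = 200 × 16 = 3200.00, centroid at (100.00, 118.00).
ΣA = 4300.00 in², ΣAx̄ = 430000.00 in³, ΣAȳ = 438100.00 in³.
x̄ = 430000.00/4300.00 = 100.00 in; ȳ = 438100.00/4300.00 = 101.88 in.

x̄ = 100.00 in, ȳ = 101.88 in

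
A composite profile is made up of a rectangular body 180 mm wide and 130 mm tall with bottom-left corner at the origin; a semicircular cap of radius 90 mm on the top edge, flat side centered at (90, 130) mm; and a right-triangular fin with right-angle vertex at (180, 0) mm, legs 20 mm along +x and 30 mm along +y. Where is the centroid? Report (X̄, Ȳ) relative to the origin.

rectangular body: A = 180 × 130 = 23400.00, centroid at (90.00, 65.00).
semicircular top: A = ½π·90² = 12723.45, centroid at (90.00, 168.20).
triangular fin: A = ½·20·30 = 300.00, centroid at (186.67, 10.00).
ΣA = 36423.45 mm², ΣAX̄ = 3307110.52 mm³, ΣAȲ = 3664048.53 mm³.
X̄ = 3307110.52/36423.45 = 90.80 mm; Ȳ = 3664048.53/36423.45 = 100.60 mm.

X̄ = 90.80 mm, Ȳ = 100.60 mm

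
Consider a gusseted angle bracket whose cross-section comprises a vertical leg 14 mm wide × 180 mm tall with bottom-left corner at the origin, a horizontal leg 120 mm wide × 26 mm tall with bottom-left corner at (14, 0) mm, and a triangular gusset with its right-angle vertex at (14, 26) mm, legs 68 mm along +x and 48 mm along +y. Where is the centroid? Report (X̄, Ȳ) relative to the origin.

X̄ = 42.40 mm, Ȳ = 46.19 mm

vertical leg: A = 14 × 180 = 2520.00, centroid at (7.00, 90.00).
horizontal leg: A = 120 × 26 = 3120.00, centroid at (74.00, 13.00).
gusset: A = ½·68·48 = 1632.00, centroid at (36.67, 42.00).
ΣA = 7272.00 mm²
ΣAX̄ = (2520.00)(7.00) + (3120.00)(74.00) + (1632.00)(36.67) = 308360.00 mm³
ΣAȲ = (2520.00)(90.00) + (3120.00)(13.00) + (1632.00)(42.00) = 335904.00 mm³
X̄ = 308360.00 / 7272.00 = 42.40 mm
Ȳ = 335904.00 / 7272.00 = 46.19 mm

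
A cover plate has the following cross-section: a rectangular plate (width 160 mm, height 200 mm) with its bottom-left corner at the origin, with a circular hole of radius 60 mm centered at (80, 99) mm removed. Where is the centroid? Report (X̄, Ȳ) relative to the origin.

X̄ = 80.00 mm, Ȳ = 100.55 mm

Part | A | x̄ᵢ | ȳᵢ | A·x̄ᵢ | A·ȳᵢ
plate | 32000.00 | 80.00 | 100.00 | 2560000.00 | 3200000.00
hole | -11309.73 | 80.00 | 99.00 | -904778.68 | -1119663.62
Σ | 20690.27 |  |  | 1655221.32 | 2080336.38
X̄ = 1655221.32 / 20690.27 = 80.00 mm
Ȳ = 2080336.38 / 20690.27 = 100.55 mm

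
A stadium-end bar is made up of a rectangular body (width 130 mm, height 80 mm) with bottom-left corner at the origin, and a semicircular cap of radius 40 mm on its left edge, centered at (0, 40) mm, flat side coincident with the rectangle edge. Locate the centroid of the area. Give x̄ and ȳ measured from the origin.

x̄ = 49.05 mm, ȳ = 40.00 mm

rectangular body: A = 130 × 80 = 10400.00, centroid at (65.00, 40.00).
semicircular end: A = ½π·40² = 2513.27, centroid at (-16.98, 40.00).
ΣA = 12913.27 mm²
ΣAx̄ = (10400.00)(65.00) + (2513.27)(-16.98) = 633333.33 mm³
ΣAȳ = (10400.00)(40.00) + (2513.27)(40.00) = 516530.96 mm³
x̄ = 633333.33 / 12913.27 = 49.05 mm
ȳ = 516530.96 / 12913.27 = 40.00 mm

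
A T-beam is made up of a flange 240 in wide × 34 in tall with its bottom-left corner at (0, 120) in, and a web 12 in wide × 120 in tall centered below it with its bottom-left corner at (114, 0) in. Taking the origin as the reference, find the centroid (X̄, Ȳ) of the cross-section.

X̄ = 120.00 in, Ȳ = 125.45 in

web: A = 12 × 120 = 1440.00, centroid at (120.00, 60.00).
flange: A = 240 × 34 = 8160.00, centroid at (120.00, 137.00).
ΣA = 9600.00 in²
ΣAX̄ = (1440.00)(120.00) + (8160.00)(120.00) = 1152000.00 in³
ΣAȲ = (1440.00)(60.00) + (8160.00)(137.00) = 1204320.00 in³
X̄ = 1152000.00 / 9600.00 = 120.00 in
Ȳ = 1204320.00 / 9600.00 = 125.45 in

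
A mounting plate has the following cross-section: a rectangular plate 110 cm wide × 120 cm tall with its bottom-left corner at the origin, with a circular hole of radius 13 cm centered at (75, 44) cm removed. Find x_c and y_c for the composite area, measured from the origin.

Part | A | x̄ᵢ | ȳᵢ | A·x̄ᵢ | A·ȳᵢ
plate | 13200.00 | 55.00 | 60.00 | 726000.00 | 792000.00
hole | -530.93 | 75.00 | 44.00 | -39819.69 | -23360.88
Σ | 12669.07 |  |  | 686180.31 | 768639.12
x_c = 686180.31 / 12669.07 = 54.16 cm
y_c = 768639.12 / 12669.07 = 60.67 cm

x_c = 54.16 cm, y_c = 60.67 cm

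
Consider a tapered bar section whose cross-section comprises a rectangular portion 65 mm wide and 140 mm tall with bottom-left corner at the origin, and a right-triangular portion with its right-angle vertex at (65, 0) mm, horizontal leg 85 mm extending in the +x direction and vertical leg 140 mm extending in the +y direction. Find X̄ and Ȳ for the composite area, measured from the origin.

X̄ = 56.55 mm, Ȳ = 60.78 mm

Part | A | x̄ᵢ | ȳᵢ | A·x̄ᵢ | A·ȳᵢ
rectangular portion | 9100.00 | 32.50 | 70.00 | 295750.00 | 637000.00
triangular portion | 5950.00 | 93.33 | 46.67 | 555333.33 | 277666.67
Σ | 15050.00 |  |  | 851083.33 | 914666.67
X̄ = 851083.33 / 15050.00 = 56.55 mm
Ȳ = 914666.67 / 15050.00 = 60.78 mm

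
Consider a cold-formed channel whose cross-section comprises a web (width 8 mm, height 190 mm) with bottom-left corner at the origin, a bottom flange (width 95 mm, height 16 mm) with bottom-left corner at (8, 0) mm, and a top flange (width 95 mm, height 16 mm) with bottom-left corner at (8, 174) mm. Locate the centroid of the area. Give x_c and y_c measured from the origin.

x_c = 38.33 mm, y_c = 95.00 mm

web: A = 8 × 190 = 1520.00, centroid at (4.00, 95.00).
bottom flange: A = 95 × 16 = 1520.00, centroid at (55.50, 8.00).
top flange: A = 95 × 16 = 1520.00, centroid at (55.50, 182.00).
ΣA = 4560.00 mm²
ΣAx_c = (1520.00)(4.00) + (1520.00)(55.50) + (1520.00)(55.50) = 174800.00 mm³
ΣAy_c = (1520.00)(95.00) + (1520.00)(8.00) + (1520.00)(182.00) = 433200.00 mm³
x_c = 174800.00 / 4560.00 = 38.33 mm
y_c = 433200.00 / 4560.00 = 95.00 mm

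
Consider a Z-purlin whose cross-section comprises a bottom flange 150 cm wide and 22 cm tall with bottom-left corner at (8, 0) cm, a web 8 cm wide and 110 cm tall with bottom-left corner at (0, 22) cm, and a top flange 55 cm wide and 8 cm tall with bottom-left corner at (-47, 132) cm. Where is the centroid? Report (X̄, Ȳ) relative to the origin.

Part | A | x̄ᵢ | ȳᵢ | A·x̄ᵢ | A·ȳᵢ
bottom flange | 3300.00 | 83.00 | 11.00 | 273900.00 | 36300.00
web | 880.00 | 4.00 | 77.00 | 3520.00 | 67760.00
top flange | 440.00 | -19.50 | 136.00 | -8580.00 | 59840.00
Σ | 4620.00 |  |  | 268840.00 | 163900.00
X̄ = 268840.00 / 4620.00 = 58.19 cm
Ȳ = 163900.00 / 4620.00 = 35.48 cm

X̄ = 58.19 cm, Ȳ = 35.48 cm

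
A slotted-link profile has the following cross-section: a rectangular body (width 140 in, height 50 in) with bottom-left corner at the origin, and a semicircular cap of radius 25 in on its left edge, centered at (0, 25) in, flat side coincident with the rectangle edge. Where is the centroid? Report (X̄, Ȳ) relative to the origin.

rectangular body: A = 140 × 50 = 7000.00, centroid at (70.00, 25.00).
semicircular end: A = ½π·25² = 981.75, centroid at (-10.61, 25.00).
ΣA = 7981.75 in²
ΣAX̄ = (7000.00)(70.00) + (981.75)(-10.61) = 479583.33 in³
ΣAȲ = (7000.00)(25.00) + (981.75)(25.00) = 199543.69 in³
X̄ = 479583.33 / 7981.75 = 60.09 in
Ȳ = 199543.69 / 7981.75 = 25.00 in

X̄ = 60.09 in, Ȳ = 25.00 in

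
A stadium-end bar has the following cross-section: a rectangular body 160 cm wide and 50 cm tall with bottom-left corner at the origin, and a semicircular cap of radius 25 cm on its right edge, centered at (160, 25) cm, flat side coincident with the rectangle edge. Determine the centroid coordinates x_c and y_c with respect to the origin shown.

x_c = 89.90 cm, y_c = 25.00 cm

rectangular body: A = 160 × 50 = 8000.00, centroid at (80.00, 25.00).
semicircular end: A = ½π·25² = 981.75, centroid at (170.61, 25.00).
ΣA = 8981.75 cm²
ΣAx_c = (8000.00)(80.00) + (981.75)(170.61) = 807496.30 cm³
ΣAy_c = (8000.00)(25.00) + (981.75)(25.00) = 224543.69 cm³
x_c = 807496.30 / 8981.75 = 89.90 cm
y_c = 224543.69 / 8981.75 = 25.00 cm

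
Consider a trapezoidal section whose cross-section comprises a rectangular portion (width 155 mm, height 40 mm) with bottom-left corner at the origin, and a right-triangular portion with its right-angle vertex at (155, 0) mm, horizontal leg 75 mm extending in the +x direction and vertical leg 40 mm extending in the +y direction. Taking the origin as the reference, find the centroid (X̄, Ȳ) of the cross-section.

X̄ = 97.47 mm, Ȳ = 18.70 mm

rectangular portion: A = 155 × 40 = 6200.00, centroid at (77.50, 20.00).
triangular portion: A = ½·75·40 = 1500.00, centroid at (180.00, 13.33).
ΣA = 7700.00 mm²
ΣAX̄ = (6200.00)(77.50) + (1500.00)(180.00) = 750500.00 mm³
ΣAȲ = (6200.00)(20.00) + (1500.00)(13.33) = 144000.00 mm³
X̄ = 750500.00 / 7700.00 = 97.47 mm
Ȳ = 144000.00 / 7700.00 = 18.70 mm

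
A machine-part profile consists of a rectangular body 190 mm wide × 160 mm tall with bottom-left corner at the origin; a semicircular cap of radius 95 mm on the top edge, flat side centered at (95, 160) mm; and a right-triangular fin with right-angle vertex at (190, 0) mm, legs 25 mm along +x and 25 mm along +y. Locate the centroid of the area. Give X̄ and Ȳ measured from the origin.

Part | A | x̄ᵢ | ȳᵢ | A·x̄ᵢ | A·ȳᵢ
rectangular body | 30400.00 | 95.00 | 80.00 | 2888000.00 | 2432000.00
semicircular top | 14176.44 | 95.00 | 200.32 | 1346761.50 | 2839813.23
triangular fin | 312.50 | 198.33 | 8.33 | 61979.17 | 2604.17
Σ | 44888.94 |  |  | 4296740.67 | 5274417.40
X̄ = 4296740.67 / 44888.94 = 95.72 mm
Ȳ = 5274417.40 / 44888.94 = 117.50 mm

X̄ = 95.72 mm, Ȳ = 117.50 mm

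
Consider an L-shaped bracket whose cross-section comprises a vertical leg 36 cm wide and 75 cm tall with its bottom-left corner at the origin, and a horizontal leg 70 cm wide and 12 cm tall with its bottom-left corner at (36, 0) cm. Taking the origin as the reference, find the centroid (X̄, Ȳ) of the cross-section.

Part | A | x̄ᵢ | ȳᵢ | A·x̄ᵢ | A·ȳᵢ
vertical leg | 2700.00 | 18.00 | 37.50 | 48600.00 | 101250.00
horizontal leg | 840.00 | 71.00 | 6.00 | 59640.00 | 5040.00
Σ | 3540.00 |  |  | 108240.00 | 106290.00
X̄ = 108240.00 / 3540.00 = 30.58 cm
Ȳ = 106290.00 / 3540.00 = 30.03 cm

X̄ = 30.58 cm, Ȳ = 30.03 cm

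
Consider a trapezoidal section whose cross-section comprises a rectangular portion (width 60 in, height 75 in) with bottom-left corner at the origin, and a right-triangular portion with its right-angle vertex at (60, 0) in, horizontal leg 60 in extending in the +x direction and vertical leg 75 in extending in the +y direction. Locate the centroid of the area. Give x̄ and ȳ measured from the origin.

x̄ = 46.67 in, ȳ = 33.33 in

rectangular portion: A = 60 × 75 = 4500.00, centroid at (30.00, 37.50).
triangular portion: A = ½·60·75 = 2250.00, centroid at (80.00, 25.00).
ΣA = 6750.00 in², ΣAx̄ = 315000.00 in³, ΣAȳ = 225000.00 in³.
x̄ = 315000.00/6750.00 = 46.67 in; ȳ = 225000.00/6750.00 = 33.33 in.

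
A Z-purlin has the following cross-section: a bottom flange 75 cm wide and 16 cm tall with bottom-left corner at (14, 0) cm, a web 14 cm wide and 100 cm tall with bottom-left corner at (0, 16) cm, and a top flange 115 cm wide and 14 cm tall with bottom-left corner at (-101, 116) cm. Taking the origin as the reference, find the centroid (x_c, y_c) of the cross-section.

Part | A | x̄ᵢ | ȳᵢ | A·x̄ᵢ | A·ȳᵢ
bottom flange | 1200.00 | 51.50 | 8.00 | 61800.00 | 9600.00
web | 1400.00 | 7.00 | 66.00 | 9800.00 | 92400.00
top flange | 1610.00 | -43.50 | 123.00 | -70035.00 | 198030.00
Σ | 4210.00 |  |  | 1565.00 | 300030.00
x_c = 1565.00 / 4210.00 = 0.37 cm
y_c = 300030.00 / 4210.00 = 71.27 cm

x_c = 0.37 cm, y_c = 71.27 cm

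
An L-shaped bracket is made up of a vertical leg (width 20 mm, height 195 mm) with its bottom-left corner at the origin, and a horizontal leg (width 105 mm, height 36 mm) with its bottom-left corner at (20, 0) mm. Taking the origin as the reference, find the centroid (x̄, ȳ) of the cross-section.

vertical leg: A = 20 × 195 = 3900.00, centroid at (10.00, 97.50).
horizontal leg: A = 105 × 36 = 3780.00, centroid at (72.50, 18.00).
ΣA = 7680.00 mm², ΣAx̄ = 313050.00 mm³, ΣAȳ = 448290.00 mm³.
x̄ = 313050.00/7680.00 = 40.76 mm; ȳ = 448290.00/7680.00 = 58.37 mm.

x̄ = 40.76 mm, ȳ = 58.37 mm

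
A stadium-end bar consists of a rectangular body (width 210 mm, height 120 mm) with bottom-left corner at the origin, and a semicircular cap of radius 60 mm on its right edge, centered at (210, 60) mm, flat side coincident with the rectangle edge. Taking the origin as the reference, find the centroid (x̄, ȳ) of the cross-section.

x̄ = 128.91 mm, ȳ = 60.00 mm

rectangular body: A = 210 × 120 = 25200.00, centroid at (105.00, 60.00).
semicircular end: A = ½π·60² = 5654.87, centroid at (235.46, 60.00).
ΣA = 30854.87 mm², ΣAx̄ = 3977522.02 mm³, ΣAȳ = 1851292.01 mm³.
x̄ = 3977522.02/30854.87 = 128.91 mm; ȳ = 1851292.01/30854.87 = 60.00 mm.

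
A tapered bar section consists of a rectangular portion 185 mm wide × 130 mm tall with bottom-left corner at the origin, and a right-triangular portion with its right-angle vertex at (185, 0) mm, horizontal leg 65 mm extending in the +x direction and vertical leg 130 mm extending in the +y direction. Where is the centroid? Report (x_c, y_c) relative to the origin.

rectangular portion: A = 185 × 130 = 24050.00, centroid at (92.50, 65.00).
triangular portion: A = ½·65·130 = 4225.00, centroid at (206.67, 43.33).
ΣA = 28275.00 mm², ΣAx_c = 3097791.67 mm³, ΣAy_c = 1746333.33 mm³.
x_c = 3097791.67/28275.00 = 109.56 mm; y_c = 1746333.33/28275.00 = 61.76 mm.

x_c = 109.56 mm, y_c = 61.76 mm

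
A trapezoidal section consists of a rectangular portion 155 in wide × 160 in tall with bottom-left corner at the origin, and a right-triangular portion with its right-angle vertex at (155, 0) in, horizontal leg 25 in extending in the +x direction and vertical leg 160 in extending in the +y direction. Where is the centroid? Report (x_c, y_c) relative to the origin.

x_c = 83.91 in, y_c = 78.01 in

rectangular portion: A = 155 × 160 = 24800.00, centroid at (77.50, 80.00).
triangular portion: A = ½·25·160 = 2000.00, centroid at (163.33, 53.33).
ΣA = 26800.00 in², ΣAx_c = 2248666.67 in³, ΣAy_c = 2090666.67 in³.
x_c = 2248666.67/26800.00 = 83.91 in; y_c = 2090666.67/26800.00 = 78.01 in.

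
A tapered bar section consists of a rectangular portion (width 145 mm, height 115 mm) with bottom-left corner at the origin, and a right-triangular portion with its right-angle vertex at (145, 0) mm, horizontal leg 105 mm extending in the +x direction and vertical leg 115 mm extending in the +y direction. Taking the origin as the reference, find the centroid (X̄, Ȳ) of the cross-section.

rectangular portion: A = 145 × 115 = 16675.00, centroid at (72.50, 57.50).
triangular portion: A = ½·105·115 = 6037.50, centroid at (180.00, 38.33).
ΣA = 22712.50 mm²
ΣAX̄ = (16675.00)(72.50) + (6037.50)(180.00) = 2295687.50 mm³
ΣAȲ = (16675.00)(57.50) + (6037.50)(38.33) = 1190250.00 mm³
X̄ = 2295687.50 / 22712.50 = 101.08 mm
Ȳ = 1190250.00 / 22712.50 = 52.41 mm

X̄ = 101.08 mm, Ȳ = 52.41 mm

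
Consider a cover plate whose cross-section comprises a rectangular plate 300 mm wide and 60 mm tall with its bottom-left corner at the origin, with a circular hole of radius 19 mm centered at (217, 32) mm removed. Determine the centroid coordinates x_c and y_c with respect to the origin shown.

plate: A = 300 × 60 = 18000.00, centroid at (150.00, 30.00).
hole: A = −π·19² = -1134.11, centroid at (217.00, 32.00).
ΣA = 16865.89 mm²
ΣAx_c = (18000.00)(150.00) + (-1134.11)(217.00) = 2453897.06 mm³
ΣAy_c = (18000.00)(30.00) + (-1134.11)(32.00) = 503708.32 mm³
x_c = 2453897.06 / 16865.89 = 145.49 mm
y_c = 503708.32 / 16865.89 = 29.87 mm

x_c = 145.49 mm, y_c = 29.87 mm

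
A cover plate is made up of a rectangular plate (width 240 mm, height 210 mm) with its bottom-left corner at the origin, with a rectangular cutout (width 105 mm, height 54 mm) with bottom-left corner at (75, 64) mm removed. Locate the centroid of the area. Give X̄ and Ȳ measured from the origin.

X̄ = 119.05 mm, Ȳ = 106.77 mm

Part | A | x̄ᵢ | ȳᵢ | A·x̄ᵢ | A·ȳᵢ
plate | 50400.00 | 120.00 | 105.00 | 6048000.00 | 5292000.00
hole | -5670.00 | 127.50 | 91.00 | -722925.00 | -515970.00
Σ | 44730.00 |  |  | 5325075.00 | 4776030.00
X̄ = 5325075.00 / 44730.00 = 119.05 mm
Ȳ = 4776030.00 / 44730.00 = 106.77 mm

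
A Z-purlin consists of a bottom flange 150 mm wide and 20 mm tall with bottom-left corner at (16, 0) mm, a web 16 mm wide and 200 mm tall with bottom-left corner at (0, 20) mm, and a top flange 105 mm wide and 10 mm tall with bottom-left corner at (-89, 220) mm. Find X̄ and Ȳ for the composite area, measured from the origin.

Part | A | x̄ᵢ | ȳᵢ | A·x̄ᵢ | A·ȳᵢ
bottom flange | 3000.00 | 91.00 | 10.00 | 273000.00 | 30000.00
web | 3200.00 | 8.00 | 120.00 | 25600.00 | 384000.00
top flange | 1050.00 | -36.50 | 225.00 | -38325.00 | 236250.00
Σ | 7250.00 |  |  | 260275.00 | 650250.00
X̄ = 260275.00 / 7250.00 = 35.90 mm
Ȳ = 650250.00 / 7250.00 = 89.69 mm

X̄ = 35.90 mm, Ȳ = 89.69 mm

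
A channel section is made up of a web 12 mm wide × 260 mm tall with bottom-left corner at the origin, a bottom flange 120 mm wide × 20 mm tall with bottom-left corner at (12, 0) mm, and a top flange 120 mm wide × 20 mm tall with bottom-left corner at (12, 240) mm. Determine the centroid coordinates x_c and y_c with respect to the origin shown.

Part | A | x̄ᵢ | ȳᵢ | A·x̄ᵢ | A·ȳᵢ
web | 3120.00 | 6.00 | 130.00 | 18720.00 | 405600.00
bottom flange | 2400.00 | 72.00 | 10.00 | 172800.00 | 24000.00
top flange | 2400.00 | 72.00 | 250.00 | 172800.00 | 600000.00
Σ | 7920.00 |  |  | 364320.00 | 1029600.00
x_c = 364320.00 / 7920.00 = 46.00 mm
y_c = 1029600.00 / 7920.00 = 130.00 mm

x_c = 46.00 mm, y_c = 130.00 mm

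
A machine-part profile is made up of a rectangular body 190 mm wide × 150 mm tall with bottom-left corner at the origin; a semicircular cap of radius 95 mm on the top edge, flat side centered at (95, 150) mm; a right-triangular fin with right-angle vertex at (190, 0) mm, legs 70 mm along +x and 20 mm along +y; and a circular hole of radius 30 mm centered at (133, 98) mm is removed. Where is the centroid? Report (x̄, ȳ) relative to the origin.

x̄ = 94.39 mm, ȳ = 112.53 mm

Part | A | x̄ᵢ | ȳᵢ | A·x̄ᵢ | A·ȳᵢ
rectangular body | 28500.00 | 95.00 | 75.00 | 2707500.00 | 2137500.00
semicircular top | 14176.44 | 95.00 | 190.32 | 1346761.50 | 2698048.86
triangular fin | 700.00 | 213.33 | 6.67 | 149333.33 | 4666.67
hole | -2827.43 | 133.00 | 98.00 | -376048.64 | -277088.47
Σ | 40549.00 |  |  | 3827546.19 | 4563127.06
x̄ = 3827546.19 / 40549.00 = 94.39 mm
ȳ = 4563127.06 / 40549.00 = 112.53 mm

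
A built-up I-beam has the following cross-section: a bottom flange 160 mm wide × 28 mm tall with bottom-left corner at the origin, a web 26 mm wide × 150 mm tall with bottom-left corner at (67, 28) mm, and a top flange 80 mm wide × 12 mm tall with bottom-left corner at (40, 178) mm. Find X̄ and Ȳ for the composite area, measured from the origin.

X̄ = 80.00 mm, Ȳ = 68.64 mm

Part | A | x̄ᵢ | ȳᵢ | A·x̄ᵢ | A·ȳᵢ
bottom flange | 4480.00 | 80.00 | 14.00 | 358400.00 | 62720.00
web | 3900.00 | 80.00 | 103.00 | 312000.00 | 401700.00
top flange | 960.00 | 80.00 | 184.00 | 76800.00 | 176640.00
Σ | 9340.00 |  |  | 747200.00 | 641060.00
X̄ = 747200.00 / 9340.00 = 80.00 mm
Ȳ = 641060.00 / 9340.00 = 68.64 mm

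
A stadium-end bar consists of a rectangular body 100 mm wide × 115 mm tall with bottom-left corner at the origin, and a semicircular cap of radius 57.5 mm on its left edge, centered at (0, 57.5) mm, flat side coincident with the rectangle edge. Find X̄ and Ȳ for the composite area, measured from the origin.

X̄ = 26.85 mm, Ȳ = 57.50 mm

rectangular body: A = 100 × 115 = 11500.00, centroid at (50.00, 57.50).
semicircular end: A = ½π·57.5² = 5193.45, centroid at (-24.40, 57.50).
ΣA = 16693.45 mm²
ΣAX̄ = (11500.00)(50.00) + (5193.45)(-24.40) = 448260.42 mm³
ΣAȲ = (11500.00)(57.50) + (5193.45)(57.50) = 959873.11 mm³
X̄ = 448260.42 / 16693.45 = 26.85 mm
Ȳ = 959873.11 / 16693.45 = 57.50 mm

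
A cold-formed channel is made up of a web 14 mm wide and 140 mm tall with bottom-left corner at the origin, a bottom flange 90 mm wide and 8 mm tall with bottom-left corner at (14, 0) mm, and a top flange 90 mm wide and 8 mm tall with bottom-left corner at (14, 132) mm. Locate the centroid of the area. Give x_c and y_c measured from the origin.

x_c = 29.02 mm, y_c = 70.00 mm

web: A = 14 × 140 = 1960.00, centroid at (7.00, 70.00).
bottom flange: A = 90 × 8 = 720.00, centroid at (59.00, 4.00).
top flange: A = 90 × 8 = 720.00, centroid at (59.00, 136.00).
ΣA = 3400.00 mm²
ΣAx_c = (1960.00)(7.00) + (720.00)(59.00) + (720.00)(59.00) = 98680.00 mm³
ΣAy_c = (1960.00)(70.00) + (720.00)(4.00) + (720.00)(136.00) = 238000.00 mm³
x_c = 98680.00 / 3400.00 = 29.02 mm
y_c = 238000.00 / 3400.00 = 70.00 mm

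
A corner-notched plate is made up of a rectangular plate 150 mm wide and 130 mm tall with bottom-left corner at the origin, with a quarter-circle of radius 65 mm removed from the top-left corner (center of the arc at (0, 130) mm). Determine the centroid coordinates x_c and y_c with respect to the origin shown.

plate: A = 150 × 130 = 19500.00, centroid at (75.00, 65.00).
removed quarter-circle: A = −¼π·65² = -3318.31, centroid at (27.59, 102.41).
ΣA = 16181.69 mm²
ΣAx_c = (19500.00)(75.00) + (-3318.31)(27.59) = 1370958.33 mm³
ΣAy_c = (19500.00)(65.00) + (-3318.31)(102.41) = 927661.73 mm³
x_c = 1370958.33 / 16181.69 = 84.72 mm
y_c = 927661.73 / 16181.69 = 57.33 mm

x_c = 84.72 mm, y_c = 57.33 mm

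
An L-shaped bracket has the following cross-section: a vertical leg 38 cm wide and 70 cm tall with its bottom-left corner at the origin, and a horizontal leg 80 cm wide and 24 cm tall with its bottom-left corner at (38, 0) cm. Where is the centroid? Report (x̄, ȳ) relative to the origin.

x̄ = 43.73 cm, ȳ = 25.36 cm

Part | A | x̄ᵢ | ȳᵢ | A·x̄ᵢ | A·ȳᵢ
vertical leg | 2660.00 | 19.00 | 35.00 | 50540.00 | 93100.00
horizontal leg | 1920.00 | 78.00 | 12.00 | 149760.00 | 23040.00
Σ | 4580.00 |  |  | 200300.00 | 116140.00
x̄ = 200300.00 / 4580.00 = 43.73 cm
ȳ = 116140.00 / 4580.00 = 25.36 cm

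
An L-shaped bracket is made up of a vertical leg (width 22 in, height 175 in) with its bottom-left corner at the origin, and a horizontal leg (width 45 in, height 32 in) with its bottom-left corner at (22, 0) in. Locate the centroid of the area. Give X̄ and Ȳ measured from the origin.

vertical leg: A = 22 × 175 = 3850.00, centroid at (11.00, 87.50).
horizontal leg: A = 45 × 32 = 1440.00, centroid at (44.50, 16.00).
ΣA = 5290.00 in², ΣAX̄ = 106430.00 in³, ΣAȲ = 359915.00 in³.
X̄ = 106430.00/5290.00 = 20.12 in; Ȳ = 359915.00/5290.00 = 68.04 in.

X̄ = 20.12 in, Ȳ = 68.04 in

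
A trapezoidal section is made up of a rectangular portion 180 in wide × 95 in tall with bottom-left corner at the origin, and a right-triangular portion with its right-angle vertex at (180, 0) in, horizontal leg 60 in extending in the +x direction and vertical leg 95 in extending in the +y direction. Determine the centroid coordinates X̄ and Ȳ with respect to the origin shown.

X̄ = 105.71 in, Ȳ = 45.24 in

rectangular portion: A = 180 × 95 = 17100.00, centroid at (90.00, 47.50).
triangular portion: A = ½·60·95 = 2850.00, centroid at (200.00, 31.67).
ΣA = 19950.00 in², ΣAX̄ = 2109000.00 in³, ΣAȲ = 902500.00 in³.
X̄ = 2109000.00/19950.00 = 105.71 in; Ȳ = 902500.00/19950.00 = 45.24 in.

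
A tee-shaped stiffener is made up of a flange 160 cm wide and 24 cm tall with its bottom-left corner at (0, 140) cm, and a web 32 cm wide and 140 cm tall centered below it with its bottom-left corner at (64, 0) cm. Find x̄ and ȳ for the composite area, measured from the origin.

x̄ = 80.00 cm, ȳ = 107.85 cm

Part | A | x̄ᵢ | ȳᵢ | A·x̄ᵢ | A·ȳᵢ
web | 4480.00 | 80.00 | 70.00 | 358400.00 | 313600.00
flange | 3840.00 | 80.00 | 152.00 | 307200.00 | 583680.00
Σ | 8320.00 |  |  | 665600.00 | 897280.00
x̄ = 665600.00 / 8320.00 = 80.00 cm
ȳ = 897280.00 / 8320.00 = 107.85 cm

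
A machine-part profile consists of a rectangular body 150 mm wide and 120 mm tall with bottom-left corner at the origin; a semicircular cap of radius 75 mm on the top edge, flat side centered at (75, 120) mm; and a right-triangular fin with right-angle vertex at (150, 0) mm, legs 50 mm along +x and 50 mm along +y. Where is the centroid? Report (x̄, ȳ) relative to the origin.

Part | A | x̄ᵢ | ȳᵢ | A·x̄ᵢ | A·ȳᵢ
rectangular body | 18000.00 | 75.00 | 60.00 | 1350000.00 | 1080000.00
semicircular top | 8835.73 | 75.00 | 151.83 | 662679.70 | 1341537.52
triangular fin | 1250.00 | 166.67 | 16.67 | 208333.33 | 20833.33
Σ | 28085.73 |  |  | 2221013.03 | 2442370.85
x̄ = 2221013.03 / 28085.73 = 79.08 mm
ȳ = 2442370.85 / 28085.73 = 86.96 mm

x̄ = 79.08 mm, ȳ = 86.96 mm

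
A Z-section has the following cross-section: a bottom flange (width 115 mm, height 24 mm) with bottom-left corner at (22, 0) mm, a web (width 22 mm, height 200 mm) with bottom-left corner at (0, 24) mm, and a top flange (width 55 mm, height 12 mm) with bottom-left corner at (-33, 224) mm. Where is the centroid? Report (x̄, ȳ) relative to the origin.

bottom flange: A = 115 × 24 = 2760.00, centroid at (79.50, 12.00).
web: A = 22 × 200 = 4400.00, centroid at (11.00, 124.00).
top flange: A = 55 × 12 = 660.00, centroid at (-5.50, 230.00).
ΣA = 7820.00 mm², ΣAx̄ = 264190.00 mm³, ΣAȳ = 730520.00 mm³.
x̄ = 264190.00/7820.00 = 33.78 mm; ȳ = 730520.00/7820.00 = 93.42 mm.

x̄ = 33.78 mm, ȳ = 93.42 mm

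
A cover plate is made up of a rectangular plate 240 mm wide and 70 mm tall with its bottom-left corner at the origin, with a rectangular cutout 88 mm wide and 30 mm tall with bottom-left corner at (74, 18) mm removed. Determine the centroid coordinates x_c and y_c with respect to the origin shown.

plate: A = 240 × 70 = 16800.00, centroid at (120.00, 35.00).
hole: A = −(88 × 30) = -2640.00, centroid at (118.00, 33.00).
ΣA = 14160.00 mm²
ΣAx_c = (16800.00)(120.00) + (-2640.00)(118.00) = 1704480.00 mm³
ΣAy_c = (16800.00)(35.00) + (-2640.00)(33.00) = 500880.00 mm³
x_c = 1704480.00 / 14160.00 = 120.37 mm
y_c = 500880.00 / 14160.00 = 35.37 mm

x_c = 120.37 mm, y_c = 35.37 mm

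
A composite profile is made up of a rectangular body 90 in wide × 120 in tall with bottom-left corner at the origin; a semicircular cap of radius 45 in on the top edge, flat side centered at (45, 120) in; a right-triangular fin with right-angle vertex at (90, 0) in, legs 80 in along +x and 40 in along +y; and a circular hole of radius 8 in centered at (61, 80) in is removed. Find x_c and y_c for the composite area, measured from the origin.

x_c = 52.25 in, y_c = 71.24 in

rectangular body: A = 90 × 120 = 10800.00, centroid at (45.00, 60.00).
semicircular top: A = ½π·45² = 3180.86, centroid at (45.00, 139.10).
triangular fin: A = ½·80·40 = 1600.00, centroid at (116.67, 13.33).
hole: A = −π·8² = -201.06, centroid at (61.00, 80.00).
ΣA = 15379.80 in²
ΣAx_c = (10800.00)(45.00) + (3180.86)(45.00) + (1600.00)(116.67) + (-201.06)(61.00) = 803540.70 in³
ΣAy_c = (10800.00)(60.00) + (3180.86)(139.10) + (1600.00)(13.33) + (-201.06)(80.00) = 1095701.89 in³
x_c = 803540.70 / 15379.80 = 52.25 in
y_c = 1095701.89 / 15379.80 = 71.24 in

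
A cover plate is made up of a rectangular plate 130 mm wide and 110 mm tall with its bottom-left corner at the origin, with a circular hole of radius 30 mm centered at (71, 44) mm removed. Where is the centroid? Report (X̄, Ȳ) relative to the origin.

X̄ = 63.52 mm, Ȳ = 57.71 mm

Part | A | x̄ᵢ | ȳᵢ | A·x̄ᵢ | A·ȳᵢ
plate | 14300.00 | 65.00 | 55.00 | 929500.00 | 786500.00
hole | -2827.43 | 71.00 | 44.00 | -200747.77 | -124407.07
Σ | 11472.57 |  |  | 728752.23 | 662092.93
X̄ = 728752.23 / 11472.57 = 63.52 mm
Ȳ = 662092.93 / 11472.57 = 57.71 mm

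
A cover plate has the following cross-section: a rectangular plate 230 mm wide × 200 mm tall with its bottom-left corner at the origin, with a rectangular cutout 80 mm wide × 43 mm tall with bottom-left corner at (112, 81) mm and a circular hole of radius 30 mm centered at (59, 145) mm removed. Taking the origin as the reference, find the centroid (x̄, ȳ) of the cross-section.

x̄ = 115.78 mm, ȳ = 96.58 mm

Part | A | x̄ᵢ | ȳᵢ | A·x̄ᵢ | A·ȳᵢ
plate | 46000.00 | 115.00 | 100.00 | 5290000.00 | 4600000.00
hole 1 | -3440.00 | 152.00 | 102.50 | -522880.00 | -352600.00
hole 2 | -2827.43 | 59.00 | 145.00 | -166818.57 | -409977.84
Σ | 39732.57 |  |  | 4600301.43 | 3837422.16
x̄ = 4600301.43 / 39732.57 = 115.78 mm
ȳ = 3837422.16 / 39732.57 = 96.58 mm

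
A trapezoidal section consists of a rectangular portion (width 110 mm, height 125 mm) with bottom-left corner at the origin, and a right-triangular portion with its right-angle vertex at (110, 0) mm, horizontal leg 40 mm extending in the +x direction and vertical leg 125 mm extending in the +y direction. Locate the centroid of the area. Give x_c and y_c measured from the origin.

x_c = 65.51 mm, y_c = 59.29 mm

rectangular portion: A = 110 × 125 = 13750.00, centroid at (55.00, 62.50).
triangular portion: A = ½·40·125 = 2500.00, centroid at (123.33, 41.67).
ΣA = 16250.00 mm², ΣAx_c = 1064583.33 mm³, ΣAy_c = 963541.67 mm³.
x_c = 1064583.33/16250.00 = 65.51 mm; y_c = 963541.67/16250.00 = 59.29 mm.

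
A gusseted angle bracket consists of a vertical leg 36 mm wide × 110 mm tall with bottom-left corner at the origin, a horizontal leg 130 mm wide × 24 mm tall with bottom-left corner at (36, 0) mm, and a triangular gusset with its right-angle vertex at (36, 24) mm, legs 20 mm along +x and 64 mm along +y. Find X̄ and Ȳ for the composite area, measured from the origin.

vertical leg: A = 36 × 110 = 3960.00, centroid at (18.00, 55.00).
horizontal leg: A = 130 × 24 = 3120.00, centroid at (101.00, 12.00).
gusset: A = ½·20·64 = 640.00, centroid at (42.67, 45.33).
ΣA = 7720.00 mm²
ΣAX̄ = (3960.00)(18.00) + (3120.00)(101.00) + (640.00)(42.67) = 413706.67 mm³
ΣAȲ = (3960.00)(55.00) + (3120.00)(12.00) + (640.00)(45.33) = 284253.33 mm³
X̄ = 413706.67 / 7720.00 = 53.59 mm
Ȳ = 284253.33 / 7720.00 = 36.82 mm

X̄ = 53.59 mm, Ȳ = 36.82 mm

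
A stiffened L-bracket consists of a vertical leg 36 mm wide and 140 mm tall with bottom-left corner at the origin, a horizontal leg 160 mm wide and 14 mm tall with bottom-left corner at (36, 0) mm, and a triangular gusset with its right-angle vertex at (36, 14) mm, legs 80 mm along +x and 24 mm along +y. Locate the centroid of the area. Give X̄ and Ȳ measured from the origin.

Part | A | x̄ᵢ | ȳᵢ | A·x̄ᵢ | A·ȳᵢ
vertical leg | 5040.00 | 18.00 | 70.00 | 90720.00 | 352800.00
horizontal leg | 2240.00 | 116.00 | 7.00 | 259840.00 | 15680.00
gusset | 960.00 | 62.67 | 22.00 | 60160.00 | 21120.00
Σ | 8240.00 |  |  | 410720.00 | 389600.00
X̄ = 410720.00 / 8240.00 = 49.84 mm
Ȳ = 389600.00 / 8240.00 = 47.28 mm

X̄ = 49.84 mm, Ȳ = 47.28 mm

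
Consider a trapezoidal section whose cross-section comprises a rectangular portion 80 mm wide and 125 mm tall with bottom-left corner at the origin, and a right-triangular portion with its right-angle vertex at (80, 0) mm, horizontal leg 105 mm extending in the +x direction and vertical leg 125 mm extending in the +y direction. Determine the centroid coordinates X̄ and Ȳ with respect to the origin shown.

X̄ = 69.72 mm, Ȳ = 54.25 mm

Part | A | x̄ᵢ | ȳᵢ | A·x̄ᵢ | A·ȳᵢ
rectangular portion | 10000.00 | 40.00 | 62.50 | 400000.00 | 625000.00
triangular portion | 6562.50 | 115.00 | 41.67 | 754687.50 | 273437.50
Σ | 16562.50 |  |  | 1154687.50 | 898437.50
X̄ = 1154687.50 / 16562.50 = 69.72 mm
Ȳ = 898437.50 / 16562.50 = 54.25 mm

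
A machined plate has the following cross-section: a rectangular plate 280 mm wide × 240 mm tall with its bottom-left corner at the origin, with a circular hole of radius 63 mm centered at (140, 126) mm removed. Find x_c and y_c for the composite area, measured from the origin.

plate: A = 280 × 240 = 67200.00, centroid at (140.00, 120.00).
hole: A = −π·63² = -12468.98, centroid at (140.00, 126.00).
ΣA = 54731.02 mm², ΣAx_c = 7662342.63 mm³, ΣAy_c = 6492908.36 mm³.
x_c = 7662342.63/54731.02 = 140.00 mm; y_c = 6492908.36/54731.02 = 118.63 mm.

x_c = 140.00 mm, y_c = 118.63 mm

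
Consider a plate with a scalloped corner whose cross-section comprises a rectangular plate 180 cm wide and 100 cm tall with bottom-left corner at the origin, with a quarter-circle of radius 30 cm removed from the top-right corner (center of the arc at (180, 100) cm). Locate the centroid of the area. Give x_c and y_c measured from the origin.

Part | A | x̄ᵢ | ȳᵢ | A·x̄ᵢ | A·ȳᵢ
plate | 18000.00 | 90.00 | 50.00 | 1620000.00 | 900000.00
removed quarter-circle | -706.86 | 167.27 | 87.27 | -118234.50 | -61685.83
Σ | 17293.14 |  |  | 1501765.50 | 838314.17
x_c = 1501765.50 / 17293.14 = 86.84 cm
y_c = 838314.17 / 17293.14 = 48.48 cm

x_c = 86.84 cm, y_c = 48.48 cm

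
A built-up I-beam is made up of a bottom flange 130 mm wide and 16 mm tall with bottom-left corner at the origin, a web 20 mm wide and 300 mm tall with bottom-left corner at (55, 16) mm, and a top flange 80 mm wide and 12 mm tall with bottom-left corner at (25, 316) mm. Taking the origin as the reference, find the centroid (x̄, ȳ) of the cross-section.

x̄ = 65.00 mm, ȳ = 146.21 mm

bottom flange: A = 130 × 16 = 2080.00, centroid at (65.00, 8.00).
web: A = 20 × 300 = 6000.00, centroid at (65.00, 166.00).
top flange: A = 80 × 12 = 960.00, centroid at (65.00, 322.00).
ΣA = 9040.00 mm², ΣAx̄ = 587600.00 mm³, ΣAȳ = 1321760.00 mm³.
x̄ = 587600.00/9040.00 = 65.00 mm; ȳ = 1321760.00/9040.00 = 146.21 mm.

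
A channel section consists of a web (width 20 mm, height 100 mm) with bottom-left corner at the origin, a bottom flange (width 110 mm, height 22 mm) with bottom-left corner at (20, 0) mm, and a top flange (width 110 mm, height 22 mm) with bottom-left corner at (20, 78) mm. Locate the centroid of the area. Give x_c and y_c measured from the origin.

x_c = 55.99 mm, y_c = 50.00 mm

web: A = 20 × 100 = 2000.00, centroid at (10.00, 50.00).
bottom flange: A = 110 × 22 = 2420.00, centroid at (75.00, 11.00).
top flange: A = 110 × 22 = 2420.00, centroid at (75.00, 89.00).
ΣA = 6840.00 mm², ΣAx_c = 383000.00 mm³, ΣAy_c = 342000.00 mm³.
x_c = 383000.00/6840.00 = 55.99 mm; y_c = 342000.00/6840.00 = 50.00 mm.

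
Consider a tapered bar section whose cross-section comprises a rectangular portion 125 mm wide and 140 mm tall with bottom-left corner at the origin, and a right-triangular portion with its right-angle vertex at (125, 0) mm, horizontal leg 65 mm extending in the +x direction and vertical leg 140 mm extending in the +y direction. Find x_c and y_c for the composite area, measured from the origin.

x_c = 79.87 mm, y_c = 65.19 mm

rectangular portion: A = 125 × 140 = 17500.00, centroid at (62.50, 70.00).
triangular portion: A = ½·65·140 = 4550.00, centroid at (146.67, 46.67).
ΣA = 22050.00 mm², ΣAx_c = 1761083.33 mm³, ΣAy_c = 1437333.33 mm³.
x_c = 1761083.33/22050.00 = 79.87 mm; y_c = 1437333.33/22050.00 = 65.19 mm.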